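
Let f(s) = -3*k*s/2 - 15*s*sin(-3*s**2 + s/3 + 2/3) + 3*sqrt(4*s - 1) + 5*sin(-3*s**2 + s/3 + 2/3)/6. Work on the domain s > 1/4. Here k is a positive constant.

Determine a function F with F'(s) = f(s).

An antiderivative is F(s) = -3*k*s**2/4 + (4*s - 1)**(3/2)/2 - 5*cos(-3*s**2 + s/3 + 2/3)/2.

Integrate term by term and add the pieces.
Check: d/ds[-3*k*s**2/4 + (4*s - 1)**(3/2)/2 - 5*cos(-3*s**2 + s/3 + 2/3)/2] = -3*k*s/2 - 15*s*sin(-3*s**2 + s/3 + 2/3) + 3*sqrt(4*s - 1) + 5*sin(-3*s**2 + s/3 + 2/3)/6 = f(s).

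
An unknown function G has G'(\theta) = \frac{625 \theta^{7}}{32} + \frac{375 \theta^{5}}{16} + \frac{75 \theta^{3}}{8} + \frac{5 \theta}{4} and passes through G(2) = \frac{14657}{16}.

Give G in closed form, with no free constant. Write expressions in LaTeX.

The substitution u = - \frac{5 \theta^{2}}{4} - \frac{1}{2} works: G'(\theta) is exactly (dG/du)*(du/d\theta) for that inner function.
A general antiderivative is \left(- \frac{5 \theta^{2}}{4} - \frac{1}{2}\right)^{4} + C.
The condition gives C = \frac{14657}{16} - (\frac{14641}{16}) = 1.
So G(\theta) = \frac{\left(- 5 \theta^{2} - 2\right)^{4} + 256}{256}.
Check: d/d\theta[\frac{\left(- 5 \theta^{2} - 2\right)^{4} + 256}{256}] = \frac{625 \theta^{7}}{32} + \frac{375 \theta^{5}}{16} + \frac{75 \theta^{3}}{8} + \frac{5 \theta}{4} = G'(\theta).

G(\theta) = \frac{\left(- 5 \theta^{2} - 2\right)^{4} + 256}{256}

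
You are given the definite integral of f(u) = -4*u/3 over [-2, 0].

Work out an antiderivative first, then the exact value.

Antiderivative: F(u) = -2*u**2/3; value = 8/3

For F(u) to be correct the identity F'(u) - f(u) = 0 must hold.
F(u) = -2*u**2/3 is an antiderivative of f.
Check: d/du[-2*u**2/3] = -4*u/3 = f(u).
F(0) = 0; F(-2) = -8/3.
Integral = F(0) - F(-2) = 8/3.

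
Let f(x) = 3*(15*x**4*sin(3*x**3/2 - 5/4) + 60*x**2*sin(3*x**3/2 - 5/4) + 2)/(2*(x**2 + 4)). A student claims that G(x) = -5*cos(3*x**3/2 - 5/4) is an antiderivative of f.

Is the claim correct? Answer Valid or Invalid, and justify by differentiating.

Invalid: d/dx[G] - f = -3/(x**2 + 4), which is not 0.

d/dx[G] = 45*x**2*sin(3*x**3/2 - 5/4)/2
d/dx[G] - f(x) = -3/(x**2 + 4) != 0.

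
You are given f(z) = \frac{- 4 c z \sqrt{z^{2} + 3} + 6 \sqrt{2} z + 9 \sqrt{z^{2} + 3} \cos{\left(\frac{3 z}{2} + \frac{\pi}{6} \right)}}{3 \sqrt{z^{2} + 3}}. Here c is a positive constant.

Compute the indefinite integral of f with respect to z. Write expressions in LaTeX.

F(z) = - \frac{2 c z^{2}}{3} + 2 \sqrt{2} \sqrt{z^{2} + 3} + 2 \sin{\left(\frac{3 z}{2} + \frac{\pi}{6} \right)} + C

Since d/dz undoes antidifferentiation here, F'(z) = f(z) is required of F(z).
Check: d/dz[- \frac{2 c z^{2}}{3} + 2 \sqrt{2} \sqrt{z^{2} + 3} + 2 \sin{\left(\frac{3 z}{2} + \frac{\pi}{6} \right)}] = \frac{- 4 c z \sqrt{z^{2} + 3} + 6 \sqrt{2} z + 9 \sqrt{z^{2} + 3} \cos{\left(\frac{3 z}{2} + \frac{\pi}{6} \right)}}{3 \sqrt{z^{2} + 3}} = f(z).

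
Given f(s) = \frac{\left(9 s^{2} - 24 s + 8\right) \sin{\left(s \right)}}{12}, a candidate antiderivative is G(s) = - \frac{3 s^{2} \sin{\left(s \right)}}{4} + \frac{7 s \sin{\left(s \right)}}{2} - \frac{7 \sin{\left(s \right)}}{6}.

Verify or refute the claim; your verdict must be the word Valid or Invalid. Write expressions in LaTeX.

Invalid: d/ds[G] - f = - \frac{3 s^{2} \sin{\left(s \right)}}{4} - \frac{3 s^{2} \cos{\left(s \right)}}{4} + \frac{s \sin{\left(s \right)}}{2} + \frac{7 s \cos{\left(s \right)}}{2} + \frac{17 \sin{\left(s \right)}}{6} - \frac{7 \cos{\left(s \right)}}{6}, which is not 0.

d/ds[G] = - \frac{3 s^{2} \cos{\left(s \right)}}{4} - \frac{3 s \sin{\left(s \right)}}{2} + \frac{7 s \cos{\left(s \right)}}{2} + \frac{7 \sin{\left(s \right)}}{2} - \frac{7 \cos{\left(s \right)}}{6}
d/ds[G] - f(s) = - \frac{3 s^{2} \sin{\left(s \right)}}{4} - \frac{3 s^{2} \cos{\left(s \right)}}{4} + \frac{s \sin{\left(s \right)}}{2} + \frac{7 s \cos{\left(s \right)}}{2} + \frac{17 \sin{\left(s \right)}}{6} - \frac{7 \cos{\left(s \right)}}{6} != 0.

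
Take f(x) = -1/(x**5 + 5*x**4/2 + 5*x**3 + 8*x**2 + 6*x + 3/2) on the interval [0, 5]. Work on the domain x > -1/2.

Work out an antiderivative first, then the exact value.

Antiderivative: F(x) = (-384*x*log(x + 1/2) + 390*x*log(x + 1) - 3*x*log(x**2 + 3) + 14*sqrt(3)*x*atan(sqrt(3)*x/3) - 384*log(x + 1/2) + 390*log(x + 1) - 3*log(x**2 + 3) + 14*sqrt(3)*atan(sqrt(3)*x/3) - 156)/(312*(x + 1)); value = -16*log(11/2)/13 - 16*log(2)/13 - log(28)/104 + log(3)/104 + 7*sqrt(3)*atan(5*sqrt(3)/3)/156 + 5/12 + 5*log(6)/4

Factor the denominator ((x + 1)**2*(2*x + 1)*(x**2 + 3)) and decompose: f = -(x - 7)/(52*(x**2 + 3)) - 32/(13*(2*x + 1)) + 5/(4*(x + 1)) + 1/(2*(x + 1)**2); each piece integrates to a log, atan, or power term.
F(x) = (-384*x*log(x + 1/2) + 390*x*log(x + 1) - 3*x*log(x**2 + 3) + 14*sqrt(3)*x*atan(sqrt(3)*x/3) - 384*log(x + 1/2) + 390*log(x + 1) - 3*log(x**2 + 3) + 14*sqrt(3)*atan(sqrt(3)*x/3) - 156)/(312*(x + 1)) is an antiderivative of f.
Check: d/dx[(-384*x*log(x + 1/2) + 390*x*log(x + 1) - 3*x*log(x**2 + 3) + 14*sqrt(3)*x*atan(sqrt(3)*x/3) - 384*log(x + 1/2) + 390*log(x + 1) - 3*log(x**2 + 3) + 14*sqrt(3)*atan(sqrt(3)*x/3) - 156)/(312*(x + 1))] = -2/(2*x**5 + 5*x**4 + 10*x**3 + 16*x**2 + 12*x + 3), which equals f(x).
F(5) = -16*log(11/2)/13 - 1/12 - log(28)/104 + 7*sqrt(3)*atan(5*sqrt(3)/3)/156 + 5*log(6)/4; F(0) = -1/2 - log(3)/104 + 16*log(2)/13.
Integral = F(5) - F(0) = -16*log(11/2)/13 - 16*log(2)/13 - log(28)/104 + log(3)/104 + 7*sqrt(3)*atan(5*sqrt(3)/3)/156 + 5/12 + 5*log(6)/4.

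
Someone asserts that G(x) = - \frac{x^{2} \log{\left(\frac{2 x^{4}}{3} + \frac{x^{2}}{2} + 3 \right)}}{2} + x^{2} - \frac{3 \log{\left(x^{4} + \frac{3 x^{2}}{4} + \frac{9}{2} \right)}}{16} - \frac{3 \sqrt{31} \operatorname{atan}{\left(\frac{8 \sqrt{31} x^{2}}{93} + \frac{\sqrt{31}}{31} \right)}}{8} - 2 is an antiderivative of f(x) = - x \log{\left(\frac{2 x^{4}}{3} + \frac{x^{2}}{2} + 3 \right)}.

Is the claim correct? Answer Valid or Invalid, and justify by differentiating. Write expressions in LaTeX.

d/dx[G] = - x \log{\left(\frac{2 x^{4}}{3} + \frac{x^{2}}{2} + 3 \right)}
This equals f(x) exactly, so the claim holds.

Valid - the claim checks out under differentiation.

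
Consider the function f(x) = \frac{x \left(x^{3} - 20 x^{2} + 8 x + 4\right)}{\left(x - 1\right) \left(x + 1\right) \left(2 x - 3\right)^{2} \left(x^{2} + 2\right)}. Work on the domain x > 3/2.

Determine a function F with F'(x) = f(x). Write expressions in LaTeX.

The denominator factors as \left(x - 1\right) \left(x + 1\right) \left(2 x - 3\right)^{2} \left(x^{2} + 2\right); partial fractions split f into directly integrable pieces: \frac{4 \left(25 x + 267\right)}{867 \left(x^{2} + 2\right)} + \frac{704}{289 \left(2 x - 3\right)} - \frac{123}{17 \left(2 x - 3\right)^{2}} - \frac{1}{6 \left(x + 1\right)} - \frac{7}{6 \left(x - 1\right)}.
Check: d/dx[\frac{352 \log{\left(x - \frac{3}{2} \right)}}{289} - \frac{7 \log{\left(x - 1 \right)}}{6} - \frac{\log{\left(x + 1 \right)}}{6} + \frac{50 \log{\left(x^{2} + 2 \right)}}{867} + \frac{178 \sqrt{2} \operatorname{atan}{\left(\frac{\sqrt{2} x}{2} \right)}}{289} + \frac{123}{68 x - 102}] = \frac{x^{4} - 20 x^{3} + 8 x^{2} + 4 x}{4 x^{6} - 12 x^{5} + 13 x^{4} - 12 x^{3} + x^{2} + 24 x - 18}, which equals f(x).

An antiderivative is F(x) = \frac{352 \log{\left(x - \frac{3}{2} \right)}}{289} - \frac{7 \log{\left(x - 1 \right)}}{6} - \frac{\log{\left(x + 1 \right)}}{6} + \frac{50 \log{\left(x^{2} + 2 \right)}}{867} + \frac{178 \sqrt{2} \operatorname{atan}{\left(\frac{\sqrt{2} x}{2} \right)}}{289} + \frac{123}{68 x - 102}.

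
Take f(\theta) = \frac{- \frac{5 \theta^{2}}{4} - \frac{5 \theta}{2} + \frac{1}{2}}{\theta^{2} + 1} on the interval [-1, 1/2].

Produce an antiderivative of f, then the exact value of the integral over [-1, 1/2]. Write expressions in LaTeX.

A first test for any F(\theta): its \theta-derivative must equal f(\theta) identically.
F(\theta) = - \frac{5 \theta}{4} - \frac{5 \log{\left(\theta^{2} + 1 \right)}}{4} + \frac{7 \operatorname{atan}{\left(\theta \right)}}{4} is an antiderivative of f.
Check: d/d\theta[- \frac{5 \theta}{4} - \frac{5 \log{\left(\theta^{2} + 1 \right)}}{4} + \frac{7 \operatorname{atan}{\left(\theta \right)}}{4}] = \frac{- 5 \theta^{2} - 10 \theta + 2}{4 \theta^{2} + 4}, which equals f(\theta).
F(1/2) = - \frac{5}{8} - \frac{5 \log{\left(\frac{5}{4} \right)}}{4} + \frac{7 \operatorname{atan}{\left(\frac{1}{2} \right)}}{4}; F(-1) = - \frac{7 \pi}{16} - \frac{5 \log{\left(2 \right)}}{4} + \frac{5}{4}.
Integral = F(1/2) - F(-1) = - \frac{15}{8} - \frac{5 \log{\left(\frac{5}{4} \right)}}{4} + \frac{7 \operatorname{atan}{\left(\frac{1}{2} \right)}}{4} + \frac{5 \log{\left(2 \right)}}{4} + \frac{7 \pi}{16}.

Antiderivative: F(\theta) = - \frac{5 \theta}{4} - \frac{5 \log{\left(\theta^{2} + 1 \right)}}{4} + \frac{7 \operatorname{atan}{\left(\theta \right)}}{4}; value = - \frac{15}{8} - \frac{5 \log{\left(\frac{5}{4} \right)}}{4} + \frac{7 \operatorname{atan}{\left(\frac{1}{2} \right)}}{4} + \frac{5 \log{\left(2 \right)}}{4} + \frac{7 \pi}{16}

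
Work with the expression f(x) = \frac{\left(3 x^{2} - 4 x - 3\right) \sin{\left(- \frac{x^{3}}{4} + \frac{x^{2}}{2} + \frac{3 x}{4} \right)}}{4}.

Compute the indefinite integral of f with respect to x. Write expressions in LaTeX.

The substitution u = - \frac{x^{3}}{4} + \frac{x^{2}}{2} + \frac{3 x}{4} works: f is exactly (dF/du)*(du/dx) for that inner function.
Check: d/dx[\cos{\left(- \frac{x^{3}}{4} + \frac{x^{2}}{2} + \frac{3 x}{4} \right)}] = \frac{3 x^{2} \sin{\left(- \frac{x^{3}}{4} + \frac{x^{2}}{2} + \frac{3 x}{4} \right)}}{4} - x \sin{\left(- \frac{x^{3}}{4} + \frac{x^{2}}{2} + \frac{3 x}{4} \right)} - \frac{3 \sin{\left(- \frac{x^{3}}{4} + \frac{x^{2}}{2} + \frac{3 x}{4} \right)}}{4}, which equals f(x).

F(x) = \cos{\left(- \frac{x^{3}}{4} + \frac{x^{2}}{2} + \frac{3 x}{4} \right)} + C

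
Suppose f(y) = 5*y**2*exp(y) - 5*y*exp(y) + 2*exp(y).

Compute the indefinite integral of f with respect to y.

F(y) = 5*y**2*exp(y) - 15*y*exp(y) + 17*exp(y) + C

f has the shape u'v + uv' for u = 5*y**2 - 15*y + 17 and v = exp(y) — it is the derivative of the product u*v.
Check: d/dy[5*y**2*exp(y) - 15*y*exp(y) + 17*exp(y)] = 5*y**2*exp(y) - 5*y*exp(y) + 2*exp(y) = f(y).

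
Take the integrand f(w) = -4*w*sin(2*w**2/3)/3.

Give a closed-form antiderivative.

An antiderivative is F(w) = cos(2*w**2/3).

The substitution u = 2*w**2/3 works: f is exactly (dF/du)*(du/dw) for that inner function.
Check: d/dw[cos(2*w**2/3)] = -4*w*sin(2*w**2/3)/3 = f(w).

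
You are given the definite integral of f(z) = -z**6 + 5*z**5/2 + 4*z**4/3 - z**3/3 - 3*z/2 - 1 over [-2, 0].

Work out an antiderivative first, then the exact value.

The integrand splits into summands that can be handled one at a time.
F(z) = -z**7/7 + 5*z**6/12 + 4*z**5/15 - z**4/12 - 3*z**2/4 - z is an antiderivative of f.
Check: d/dz[-z**7/7 + 5*z**6/12 + 4*z**5/15 - z**4/12 - 3*z**2/4 - z] = -z**6 + 5*z**5/2 + 4*z**4/3 - z**3/3 - 3*z/2 - 1 = f(z).
F(0) = 0; F(-2) = 1193/35.
Integral = F(0) - F(-2) = -1193/35.

Antiderivative: F(z) = -z**7/7 + 5*z**6/12 + 4*z**5/15 - z**4/12 - 3*z**2/4 - z; value = -1193/35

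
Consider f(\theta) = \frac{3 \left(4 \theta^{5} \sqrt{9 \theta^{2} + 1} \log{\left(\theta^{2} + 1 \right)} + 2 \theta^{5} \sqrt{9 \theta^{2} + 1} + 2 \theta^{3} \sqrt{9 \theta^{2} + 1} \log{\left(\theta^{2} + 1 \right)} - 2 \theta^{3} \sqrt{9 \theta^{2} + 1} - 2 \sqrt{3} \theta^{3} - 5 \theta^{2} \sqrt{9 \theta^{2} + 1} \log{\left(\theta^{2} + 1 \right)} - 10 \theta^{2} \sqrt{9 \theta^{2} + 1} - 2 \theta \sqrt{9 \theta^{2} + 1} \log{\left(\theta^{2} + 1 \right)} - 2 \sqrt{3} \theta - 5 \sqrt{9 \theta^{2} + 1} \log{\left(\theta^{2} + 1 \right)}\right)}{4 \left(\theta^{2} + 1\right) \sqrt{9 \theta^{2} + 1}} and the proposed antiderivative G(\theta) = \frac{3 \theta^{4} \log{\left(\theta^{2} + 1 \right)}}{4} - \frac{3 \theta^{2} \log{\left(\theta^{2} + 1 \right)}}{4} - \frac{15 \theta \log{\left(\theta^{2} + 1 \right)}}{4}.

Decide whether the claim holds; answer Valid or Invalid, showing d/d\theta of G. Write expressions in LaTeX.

d/d\theta[G] = \frac{12 \theta^{5} \log{\left(\theta^{2} + 1 \right)} + 6 \theta^{5} + 6 \theta^{3} \log{\left(\theta^{2} + 1 \right)} - 6 \theta^{3} - 15 \theta^{2} \log{\left(\theta^{2} + 1 \right)} - 30 \theta^{2} - 6 \theta \log{\left(\theta^{2} + 1 \right)} - 15 \log{\left(\theta^{2} + 1 \right)}}{4 \theta^{2} + 4}
d/d\theta[G] - f(\theta) = \frac{3 \sqrt{3} \theta}{2 \sqrt{9 \theta^{2} + 1}} != 0.

Invalid: d/d\theta[G] - f = \frac{3 \sqrt{3} \theta}{2 \sqrt{9 \theta^{2} + 1}}, which is not 0.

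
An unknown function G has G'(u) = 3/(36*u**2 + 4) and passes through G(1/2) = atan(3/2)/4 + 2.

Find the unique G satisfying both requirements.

A first test for any G(u): its u-derivative must equal the given G'(u).
A general antiderivative is atan(3*u)/4 + C.
The condition gives C = atan(3/2)/4 + 2 - (atan(3/2)/4) = 2.
So G(u) = (atan(3*u) + 8)/4.
Check: d/du[(atan(3*u) + 8)/4] = 3/(36*u**2 + 4) = G'(u).

G(u) = (atan(3*u) + 8)/4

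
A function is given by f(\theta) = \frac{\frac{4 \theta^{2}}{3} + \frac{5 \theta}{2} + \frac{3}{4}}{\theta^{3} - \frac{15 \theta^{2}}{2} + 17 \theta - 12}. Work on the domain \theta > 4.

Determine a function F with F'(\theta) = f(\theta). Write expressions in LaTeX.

The denominator factors as 6 \left(\theta - 4\right) \left(\theta - 2\right) \left(2 \theta - 3\right); partial fractions split f into directly integrable pieces: \frac{12}{2 \theta - 3} - \frac{133}{12 \left(\theta - 2\right)} + \frac{77}{12 \left(\theta - 4\right)}.
Check: d/d\theta[\frac{77 \log{\left(\theta - 4 \right)}}{12} - \frac{133 \log{\left(\theta - 2 \right)}}{12} + 6 \log{\left(\theta - \frac{3}{2} \right)}] = \frac{16 \theta^{2} + 30 \theta + 9}{12 \theta^{3} - 90 \theta^{2} + 204 \theta - 144}, which equals f(\theta).

An antiderivative is F(\theta) = \frac{77 \log{\left(\theta - 4 \right)}}{12} - \frac{133 \log{\left(\theta - 2 \right)}}{12} + 6 \log{\left(\theta - \frac{3}{2} \right)}.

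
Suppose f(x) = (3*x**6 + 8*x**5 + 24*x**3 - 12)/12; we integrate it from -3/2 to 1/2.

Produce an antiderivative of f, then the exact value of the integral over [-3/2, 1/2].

Differentiate the proposed F(x) back; it has to land on f(x) exactly.
F(x) = x**7/28 + x**6/9 + x**4/2 - x is an antiderivative of f.
Check: d/dx[x**7/28 + x**6/9 + x**4/2 - x] = x**6/4 + 2*x**5/3 + 2*x**3 - 1, which equals f(x).
F(1/2) = -15055/32256; F(-3/2) = 16797/3584.
Integral = F(1/2) - F(-3/2) = -41557/8064.

Antiderivative: F(x) = x**7/28 + x**6/9 + x**4/2 - x; value = -41557/8064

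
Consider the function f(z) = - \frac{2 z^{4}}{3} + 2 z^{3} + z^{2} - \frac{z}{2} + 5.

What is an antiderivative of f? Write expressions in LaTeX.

The integrand splits into summands that can be handled one at a time.
Check: d/dz[\frac{z \left(- 8 z^{4} + 30 z^{3} + 20 z^{2} - 15 z + 300\right)}{60}] = - \frac{2 z^{4}}{3} + 2 z^{3} + z^{2} - \frac{z}{2} + 5 = f(z).

An antiderivative is F(z) = \frac{z \left(- 8 z^{4} + 30 z^{3} + 20 z^{2} - 15 z + 300\right)}{60}.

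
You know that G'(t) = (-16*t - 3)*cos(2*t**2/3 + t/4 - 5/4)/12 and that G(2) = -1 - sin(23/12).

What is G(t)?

The substitution u = 2*t**2/3 + t/4 - 5/4 works: G'(t) is exactly (dG/du)*(du/dt) for that inner function.
A general antiderivative is -sin(2*t**2/3 + t/4 - 5/4) + C.
The condition gives C = -1 - sin(23/12) - (-sin(23/12)) = -1.
So G(t) = -sin(2*t**2/3 + t/4 - 5/4) - 1.
Check: d/dt[-sin(2*t**2/3 + t/4 - 5/4) - 1] = -4*t*cos(2*t**2/3 + t/4 - 5/4)/3 - cos(2*t**2/3 + t/4 - 5/4)/4, which equals G'(t).

G(t) = -sin(2*t**2/3 + t/4 - 5/4) - 1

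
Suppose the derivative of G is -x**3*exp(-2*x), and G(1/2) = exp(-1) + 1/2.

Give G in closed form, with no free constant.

G(x) = (4*x**3 + 6*x**2 + 6*x + 4*exp(2*x) + 3)*exp(-2*x)/8

G'(x) has the shape u'v + uv' for u = x**3/2 + 3*x**2/4 + 3*x/4 + 3/8 and v = exp(-2*x) — it is the derivative of the product u*v.
A general antiderivative is (4*x**3 + 6*x**2 + 6*x + 3)*exp(-2*x)/8 + C.
The condition gives C = exp(-1) + 1/2 - (exp(-1)) = 1/2.
So G(x) = (4*x**3 + 6*x**2 + 6*x + 4*exp(2*x) + 3)*exp(-2*x)/8.
Check: d/dx[(4*x**3 + 6*x**2 + 6*x + 4*exp(2*x) + 3)*exp(-2*x)/8] = -x**3*exp(-2*x) = G'(x).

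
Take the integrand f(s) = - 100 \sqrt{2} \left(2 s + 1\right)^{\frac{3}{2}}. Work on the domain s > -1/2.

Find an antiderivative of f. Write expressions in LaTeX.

Since d/ds undoes antidifferentiation here, F'(s) = f(s) is required of F(s).
Check: d/ds[- 20 \sqrt{2} \left(2 s + 1\right)^{\frac{5}{2}}] = - 200 \sqrt{2} s \sqrt{2 s + 1} - 100 \sqrt{2} \sqrt{2 s + 1}, which equals f(s).

An antiderivative is F(s) = - 20 \sqrt{2} \left(2 s + 1\right)^{\frac{5}{2}}.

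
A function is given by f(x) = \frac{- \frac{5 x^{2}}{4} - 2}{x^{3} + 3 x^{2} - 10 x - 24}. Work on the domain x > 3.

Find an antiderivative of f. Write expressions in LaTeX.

Factor the denominator (4 \left(x - 3\right) \left(x + 2\right) \left(x + 4\right)) and decompose: f = - \frac{11}{7 \left(x + 4\right)} + \frac{7}{10 \left(x + 2\right)} - \frac{53}{140 \left(x - 3\right)}; each piece integrates to a log, atan, or power term.
Check: d/dx[- \frac{53 \log{\left(x - 3 \right)}}{140} + \frac{7 \log{\left(x + 2 \right)}}{10} - \frac{11 \log{\left(x + 4 \right)}}{7}] = \frac{- 5 x^{2} - 8}{4 x^{3} + 12 x^{2} - 40 x - 96}, which equals f(x).

An antiderivative is F(x) = - \frac{53 \log{\left(x - 3 \right)}}{140} + \frac{7 \log{\left(x + 2 \right)}}{10} - \frac{11 \log{\left(x + 4 \right)}}{7}.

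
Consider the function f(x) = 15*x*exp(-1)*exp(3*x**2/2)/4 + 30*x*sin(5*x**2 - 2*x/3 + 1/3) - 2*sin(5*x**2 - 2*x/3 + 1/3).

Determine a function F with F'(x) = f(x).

An antiderivative is F(x) = (5*exp(3*x**2/2 - 1) - 12*cos(5*x**2 - 2*x/3 + 1/3))/4.

Integrate term by term and add the pieces.
Check: d/dx[(5*exp(3*x**2/2 - 1) - 12*cos(5*x**2 - 2*x/3 + 1/3))/4] = 15*x*exp(-1)*exp(3*x**2/2)/4 + 30*x*sin(5*x**2 - 2*x/3 + 1/3) - 2*sin(5*x**2 - 2*x/3 + 1/3) = f(x).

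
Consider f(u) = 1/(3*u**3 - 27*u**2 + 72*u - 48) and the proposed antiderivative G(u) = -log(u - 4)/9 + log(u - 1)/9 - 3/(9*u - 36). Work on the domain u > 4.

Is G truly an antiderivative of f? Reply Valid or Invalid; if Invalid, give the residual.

d/du[G] = 1/(u**3 - 9*u**2 + 24*u - 16)
d/du[G] - f(u) = 2/(3*u**3 - 27*u**2 + 72*u - 48) != 0.

Invalid: d/du[G] - f = 2/(3*u**3 - 27*u**2 + 72*u - 48), which is not 0.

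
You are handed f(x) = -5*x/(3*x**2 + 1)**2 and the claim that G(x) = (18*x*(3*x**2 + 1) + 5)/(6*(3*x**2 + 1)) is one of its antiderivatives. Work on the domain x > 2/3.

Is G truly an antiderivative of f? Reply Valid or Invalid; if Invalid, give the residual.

d/dx[G] = (27*x**4 + 18*x**2 - 5*x + 3)/(9*x**4 + 6*x**2 + 1)
d/dx[G] - f(x) = 3 != 0.

Invalid: d/dx[G] - f = 3, which is not 0.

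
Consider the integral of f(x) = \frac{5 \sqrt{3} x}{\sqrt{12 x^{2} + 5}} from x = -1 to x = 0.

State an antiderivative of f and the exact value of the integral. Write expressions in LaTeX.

Antiderivative: F(x) = \frac{5 \sqrt{3} \sqrt{12 x^{2} + 5}}{12}; value = - \frac{5 \sqrt{51}}{12} + \frac{5 \sqrt{15}}{12}

The substitution u = 4 x^{2} + \frac{5}{3} works: f is exactly (dF/du)*(du/dx) for that inner function.
F(x) = \frac{5 \sqrt{3} \sqrt{12 x^{2} + 5}}{12} is an antiderivative of f.
Check: d/dx[\frac{5 \sqrt{3} \sqrt{12 x^{2} + 5}}{12}] = \frac{5 \sqrt{3} x}{\sqrt{12 x^{2} + 5}} = f(x).
F(0) = \frac{5 \sqrt{15}}{12}; F(-1) = \frac{5 \sqrt{51}}{12}.
Integral = F(0) - F(-1) = - \frac{5 \sqrt{51}}{12} + \frac{5 \sqrt{15}}{12}.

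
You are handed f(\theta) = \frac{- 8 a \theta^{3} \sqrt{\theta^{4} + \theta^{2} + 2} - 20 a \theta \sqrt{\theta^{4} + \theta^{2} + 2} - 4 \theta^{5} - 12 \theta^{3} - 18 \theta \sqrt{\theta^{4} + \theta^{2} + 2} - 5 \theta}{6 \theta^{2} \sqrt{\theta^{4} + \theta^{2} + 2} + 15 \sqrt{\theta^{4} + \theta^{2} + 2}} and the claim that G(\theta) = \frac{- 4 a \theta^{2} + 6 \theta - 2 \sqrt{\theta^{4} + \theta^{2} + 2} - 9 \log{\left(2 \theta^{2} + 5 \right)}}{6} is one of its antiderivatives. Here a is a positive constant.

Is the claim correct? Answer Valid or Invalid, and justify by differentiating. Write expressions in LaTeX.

d/d\theta[G] = \frac{- 8 a \theta^{3} \sqrt{\theta^{4} + \theta^{2} + 2} - 20 a \theta \sqrt{\theta^{4} + \theta^{2} + 2} - 4 \theta^{5} - 12 \theta^{3} + 6 \theta^{2} \sqrt{\theta^{4} + \theta^{2} + 2} - 18 \theta \sqrt{\theta^{4} + \theta^{2} + 2} - 5 \theta + 15 \sqrt{\theta^{4} + \theta^{2} + 2}}{6 \theta^{2} \sqrt{\theta^{4} + \theta^{2} + 2} + 15 \sqrt{\theta^{4} + \theta^{2} + 2}}
d/d\theta[G] - f(\theta) = 1 != 0.

Invalid: d/d\theta[G] - f = 1, which is not 0.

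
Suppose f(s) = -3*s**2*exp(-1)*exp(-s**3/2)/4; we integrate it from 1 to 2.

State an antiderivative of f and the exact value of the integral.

Antiderivative: F(s) = exp(-s**3/2 - 1)/2; value = -exp(-3/2)/2 + exp(-5)/2

f matches the chain-rule pattern g'(h)*h' with inner function h(s) = -s**3/2 - 1; substituting u = h(s) collapses the integral.
F(s) = exp(-s**3/2 - 1)/2 is an antiderivative of f.
Check: d/ds[exp(-s**3/2 - 1)/2] = -3*s**2*exp(-1)*exp(-s**3/2)/4 = f(s).
F(2) = exp(-5)/2; F(1) = exp(-3/2)/2.
Integral = F(2) - F(1) = -exp(-3/2)/2 + exp(-5)/2.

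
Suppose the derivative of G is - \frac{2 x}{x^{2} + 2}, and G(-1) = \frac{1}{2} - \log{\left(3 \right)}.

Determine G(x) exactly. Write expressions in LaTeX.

G'(x) matches the chain-rule pattern g'(h)*h' with inner function h(x) = x^{2} + 2; substituting u = h(x) collapses the integral.
A general antiderivative is - \log{\left(x^{2} + 2 \right)} + C.
The condition gives C = \frac{1}{2} - \log{\left(3 \right)} - (- \log{\left(3 \right)}) = \frac{1}{2}.
So G(x) = \frac{1}{2} - \log{\left(x^{2} + 2 \right)}.
Check: d/dx[\frac{1}{2} - \log{\left(x^{2} + 2 \right)}] = - \frac{2 x}{x^{2} + 2} = G'(x).

G(x) = \frac{1}{2} - \log{\left(x^{2} + 2 \right)}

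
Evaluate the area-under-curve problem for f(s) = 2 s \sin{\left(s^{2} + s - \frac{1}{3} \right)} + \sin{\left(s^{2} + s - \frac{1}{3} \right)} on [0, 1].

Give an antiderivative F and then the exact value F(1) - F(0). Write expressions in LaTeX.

f matches the chain-rule pattern g'(h)*h' with inner function h(s) = s^{2} + s - \frac{1}{3}; substituting u = h(s) collapses the integral.
F(s) = - \cos{\left(s^{2} + s - \frac{1}{3} \right)} is an antiderivative of f.
Check: d/ds[- \cos{\left(s^{2} + s - \frac{1}{3} \right)}] = 2 s \sin{\left(s^{2} + s - \frac{1}{3} \right)} + \sin{\left(s^{2} + s - \frac{1}{3} \right)} = f(s).
F(1) = - \cos{\left(\frac{5}{3} \right)}; F(0) = - \cos{\left(\frac{1}{3} \right)}.
Integral = F(1) - F(0) = - \cos{\left(\frac{5}{3} \right)} + \cos{\left(\frac{1}{3} \right)}.

Antiderivative: F(s) = - \cos{\left(s^{2} + s - \frac{1}{3} \right)}; value = - \cos{\left(\frac{5}{3} \right)} + \cos{\left(\frac{1}{3} \right)}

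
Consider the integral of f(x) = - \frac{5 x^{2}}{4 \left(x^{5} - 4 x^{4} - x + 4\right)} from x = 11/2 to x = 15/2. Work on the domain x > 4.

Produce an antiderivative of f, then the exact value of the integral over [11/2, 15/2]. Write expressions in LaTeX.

Antiderivative: F(x) = - \frac{4 \log{\left(x - 4 \right)}}{51} + \frac{5 \log{\left(x - 1 \right)}}{48} - \frac{\log{\left(x + 1 \right)}}{16} + \frac{5 \log{\left(x^{2} + 1 \right)}}{272} + \frac{5 \operatorname{atan}{\left(x \right)}}{34}; value = - \frac{5 \operatorname{atan}{\left(\frac{11}{2} \right)}}{34} - \frac{5 \log{\left(\frac{9}{2} \right)}}{48} - \frac{\log{\left(\frac{17}{2} \right)}}{16} - \frac{4 \log{\left(\frac{7}{2} \right)}}{51} - \frac{5 \log{\left(\frac{125}{4} \right)}}{272} + \frac{4 \log{\left(\frac{3}{2} \right)}}{51} + \frac{5 \log{\left(\frac{229}{4} \right)}}{272} + \frac{5 \operatorname{atan}{\left(\frac{15}{2} \right)}}{34} + \frac{\log{\left(\frac{13}{2} \right)}}{6}

Factor the denominator (4 \left(x - 4\right) \left(x - 1\right) \left(x + 1\right) \left(x^{2} + 1\right)) and decompose: f = \frac{5 \left(x + 4\right)}{136 \left(x^{2} + 1\right)} - \frac{1}{16 \left(x + 1\right)} + \frac{5}{48 \left(x - 1\right)} - \frac{4}{51 \left(x - 4\right)}; each piece integrates to a log, atan, or power term.
F(x) = - \frac{4 \log{\left(x - 4 \right)}}{51} + \frac{5 \log{\left(x - 1 \right)}}{48} - \frac{\log{\left(x + 1 \right)}}{16} + \frac{5 \log{\left(x^{2} + 1 \right)}}{272} + \frac{5 \operatorname{atan}{\left(x \right)}}{34} is an antiderivative of f.
Check: d/dx[- \frac{4 \log{\left(x - 4 \right)}}{51} + \frac{5 \log{\left(x - 1 \right)}}{48} - \frac{\log{\left(x + 1 \right)}}{16} + \frac{5 \log{\left(x^{2} + 1 \right)}}{272} + \frac{5 \operatorname{atan}{\left(x \right)}}{34}] = - \frac{5 x^{2}}{4 x^{5} - 16 x^{4} - 4 x + 16}, which equals f(x).
F(15/2) = - \frac{\log{\left(\frac{17}{2} \right)}}{16} - \frac{4 \log{\left(\frac{7}{2} \right)}}{51} + \frac{5 \log{\left(\frac{229}{4} \right)}}{272} + \frac{5 \log{\left(\frac{13}{2} \right)}}{48} + \frac{5 \operatorname{atan}{\left(\frac{15}{2} \right)}}{34}; F(11/2) = - \frac{\log{\left(\frac{13}{2} \right)}}{16} - \frac{4 \log{\left(\frac{3}{2} \right)}}{51} + \frac{5 \log{\left(\frac{125}{4} \right)}}{272} + \frac{5 \log{\left(\frac{9}{2} \right)}}{48} + \frac{5 \operatorname{atan}{\left(\frac{11}{2} \right)}}{34}.
Integral = F(15/2) - F(11/2) = - \frac{5 \operatorname{atan}{\left(\frac{11}{2} \right)}}{34} - \frac{5 \log{\left(\frac{9}{2} \right)}}{48} - \frac{\log{\left(\frac{17}{2} \right)}}{16} - \frac{4 \log{\left(\frac{7}{2} \right)}}{51} - \frac{5 \log{\left(\frac{125}{4} \right)}}{272} + \frac{4 \log{\left(\frac{3}{2} \right)}}{51} + \frac{5 \log{\left(\frac{229}{4} \right)}}{272} + \frac{5 \operatorname{atan}{\left(\frac{15}{2} \right)}}{34} + \frac{\log{\left(\frac{13}{2} \right)}}{6}.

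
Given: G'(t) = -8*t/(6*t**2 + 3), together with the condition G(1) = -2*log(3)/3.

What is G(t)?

The substitution u = 2*t**2 + 1 works: G'(t) is exactly (dG/du)*(du/dt) for that inner function.
A general antiderivative is -2*log(2*t**2 + 1)/3 + C.
The condition gives C = -2*log(3)/3 - (-2*log(3)/3) = 0.
So G(t) = -2*log(2*t**2 + 1)/3.
Check: d/dt[-2*log(2*t**2 + 1)/3] = -8*t/(6*t**2 + 3) = G'(t).

G(t) = -2*log(2*t**2 + 1)/3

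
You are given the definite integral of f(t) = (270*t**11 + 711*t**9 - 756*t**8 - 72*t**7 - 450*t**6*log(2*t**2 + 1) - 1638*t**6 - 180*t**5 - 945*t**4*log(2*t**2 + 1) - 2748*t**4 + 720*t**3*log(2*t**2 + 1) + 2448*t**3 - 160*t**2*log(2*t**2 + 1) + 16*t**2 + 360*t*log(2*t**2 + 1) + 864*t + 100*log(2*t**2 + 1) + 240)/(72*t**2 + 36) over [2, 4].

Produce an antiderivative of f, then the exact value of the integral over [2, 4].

f has the shape u'v + uv' for u = -t**5/2 + 5*log(2*t**2 + 1)/3 + 4 and v = -3*t**5/4 - 2*t**3 + 3*t**2 + 5*t/3 — it is the derivative of the product u*v.
F(t) = 3*t**10/8 + t**8 - 3*t**7/2 - 5*t**6/6 - 5*t**5*log(2*t**2 + 1)/4 - 3*t**5 - 10*t**3*log(2*t**2 + 1)/3 - 8*t**3 + 5*t**2*log(2*t**2 + 1) + 12*t**2 + 25*t*log(2*t**2 + 1)/9 + 20*t/3 is an antiderivative of f.
Check: d/dt[3*t**10/8 + t**8 - 3*t**7/2 - 5*t**6/6 - 5*t**5*log(2*t**2 + 1)/4 - 3*t**5 - 10*t**3*log(2*t**2 + 1)/3 - 8*t**3 + 5*t**2*log(2*t**2 + 1) + 12*t**2 + 25*t*log(2*t**2 + 1)/9 + 20*t/3] = (270*t**11 + 711*t**9 - 756*t**8 - 72*t**7 - 450*t**6*log(2*t**2 + 1) - 1638*t**6 - 180*t**5 - 945*t**4*log(2*t**2 + 1) - 2748*t**4 + 720*t**3*log(2*t**2 + 1) + 2448*t**3 - 160*t**2*log(2*t**2 + 1) + 16*t**2 + 360*t*log(2*t**2 + 1) + 864*t + 100*log(2*t**2 + 1) + 240)/(72*t**2 + 36) = f(t).
F(4) = 1282192/3 - 12620*log(33)/9; F(2) = 296 - 370*log(9)/9.
Integral = F(4) - F(2) = -12620*log(33)/9 + 370*log(9)/9 + 1281304/3.

Antiderivative: F(t) = 3*t**10/8 + t**8 - 3*t**7/2 - 5*t**6/6 - 5*t**5*log(2*t**2 + 1)/4 - 3*t**5 - 10*t**3*log(2*t**2 + 1)/3 - 8*t**3 + 5*t**2*log(2*t**2 + 1) + 12*t**2 + 25*t*log(2*t**2 + 1)/9 + 20*t/3; value = -12620*log(33)/9 + 370*log(9)/9 + 1281304/3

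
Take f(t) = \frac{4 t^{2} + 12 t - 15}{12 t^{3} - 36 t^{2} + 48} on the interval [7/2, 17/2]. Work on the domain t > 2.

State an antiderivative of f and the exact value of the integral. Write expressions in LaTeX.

Factor the denominator (12 \left(t - 2\right)^{2} \left(t + 1\right)) and decompose: f = - \frac{23}{108 \left(t + 1\right)} + \frac{59}{108 \left(t - 2\right)} + \frac{25}{36 \left(t - 2\right)^{2}}; each piece integrates to a log, atan, or power term.
F(t) = \frac{59 \log{\left(t - 2 \right)}}{108} - \frac{23 \log{\left(t + 1 \right)}}{108} - \frac{25}{36 t - 72} is an antiderivative of f.
Check: d/dt[\frac{59 \log{\left(t - 2 \right)}}{108} - \frac{23 \log{\left(t + 1 \right)}}{108} - \frac{25}{36 t - 72}] = \frac{4 t^{2} + 12 t - 15}{12 t^{3} - 36 t^{2} + 48} = f(t).
F(17/2) = - \frac{23 \log{\left(\frac{19}{2} \right)}}{108} - \frac{25}{234} + \frac{59 \log{\left(\frac{13}{2} \right)}}{108}; F(7/2) = - \frac{25}{54} - \frac{23 \log{\left(\frac{9}{2} \right)}}{108} + \frac{59 \log{\left(\frac{3}{2} \right)}}{108}.
Integral = F(17/2) - F(7/2) = - \frac{23 \log{\left(\frac{19}{2} \right)}}{108} - \frac{59 \log{\left(\frac{3}{2} \right)}}{108} + \frac{23 \log{\left(\frac{9}{2} \right)}}{108} + \frac{125}{351} + \frac{59 \log{\left(\frac{13}{2} \right)}}{108}.

Antiderivative: F(t) = \frac{59 \log{\left(t - 2 \right)}}{108} - \frac{23 \log{\left(t + 1 \right)}}{108} - \frac{25}{36 t - 72}; value = - \frac{23 \log{\left(\frac{19}{2} \right)}}{108} - \frac{59 \log{\left(\frac{3}{2} \right)}}{108} + \frac{23 \log{\left(\frac{9}{2} \right)}}{108} + \frac{125}{351} + \frac{59 \log{\left(\frac{13}{2} \right)}}{108}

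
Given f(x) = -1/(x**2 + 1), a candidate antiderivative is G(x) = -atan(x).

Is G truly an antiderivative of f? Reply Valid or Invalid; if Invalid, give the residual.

Valid. The derivative of G reproduces f.

d/dx[G] = -1/(x**2 + 1)
This equals f(x) exactly, so the claim holds.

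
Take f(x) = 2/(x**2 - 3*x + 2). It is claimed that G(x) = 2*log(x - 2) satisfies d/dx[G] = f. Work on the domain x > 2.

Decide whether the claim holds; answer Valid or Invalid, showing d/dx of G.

Invalid: d/dx[G] - f = 2/(x - 1), which is not 0.

d/dx[G] = 2/(x - 2)
d/dx[G] - f(x) = 2/(x - 1) != 0.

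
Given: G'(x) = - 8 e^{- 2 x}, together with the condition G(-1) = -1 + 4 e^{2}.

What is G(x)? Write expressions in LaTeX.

Check a candidate G(x) by differentiating: d/dx[G] must match the given G'(x).
A general antiderivative is 4 e^{- 2 x} + C.
The condition gives C = -1 + 4 e^{2} - (4 e^{2}) = -1.
So G(x) = \left(4 - e^{2 x}\right) e^{- 2 x}.
Check: d/dx[\left(4 - e^{2 x}\right) e^{- 2 x}] = - 8 e^{- 2 x} = G'(x).

G(x) = \left(4 - e^{2 x}\right) e^{- 2 x}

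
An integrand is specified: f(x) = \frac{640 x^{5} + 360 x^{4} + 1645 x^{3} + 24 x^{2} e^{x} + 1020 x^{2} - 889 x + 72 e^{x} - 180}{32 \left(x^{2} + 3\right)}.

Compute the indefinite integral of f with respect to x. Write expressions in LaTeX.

A candidate is checked by its d/dx: the result must match f(x).
Check: d/dx[\frac{320 x^{4} + 240 x^{3} - 275 x^{2} - 120 x + 48 e^{x} - 64 \log{\left(\frac{x^{2}}{2} + \frac{3}{2} \right)} + 80}{64}] = \frac{640 x^{5} + 360 x^{4} + 1645 x^{3} + 24 x^{2} e^{x} + 1020 x^{2} - 889 x + 72 e^{x} - 180}{32 x^{2} + 96}, which equals f(x).

F(x) = \frac{320 x^{4} + 240 x^{3} - 275 x^{2} - 120 x + 48 e^{x} - 64 \log{\left(\frac{x^{2}}{2} + \frac{3}{2} \right)} + 80}{64} + C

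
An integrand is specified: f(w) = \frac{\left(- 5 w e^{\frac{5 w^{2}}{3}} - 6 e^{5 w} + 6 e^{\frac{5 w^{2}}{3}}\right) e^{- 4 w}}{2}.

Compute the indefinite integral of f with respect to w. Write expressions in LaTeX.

F(w) = - 3 e^{w} - \frac{3 e^{- 4 w} e^{\frac{5 w^{2}}{3}}}{4} + C

Check any antiderivative F(w) by computing F'(w) and comparing it with f(w).
Check: d/dw[- 3 e^{w} - \frac{3 e^{- 4 w} e^{\frac{5 w^{2}}{3}}}{4}] = \frac{\left(- 5 w e^{\frac{5 w^{2}}{3}} - 6 e^{5 w} + 6 e^{\frac{5 w^{2}}{3}}\right) e^{- 4 w}}{2} = f(w).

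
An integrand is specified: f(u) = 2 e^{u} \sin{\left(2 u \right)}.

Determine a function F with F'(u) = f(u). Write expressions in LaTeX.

An antiderivative is F(u) = \frac{2 e^{u} \sin{\left(2 u \right)}}{5} - \frac{4 e^{u} \cos{\left(2 u \right)}}{5}.

A candidate is checked by its d/du: the result must match f(u).
Check: d/du[\frac{2 e^{u} \sin{\left(2 u \right)}}{5} - \frac{4 e^{u} \cos{\left(2 u \right)}}{5}] = 2 e^{u} \sin{\left(2 u \right)} = f(u).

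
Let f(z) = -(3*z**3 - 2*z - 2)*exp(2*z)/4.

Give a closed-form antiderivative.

An antiderivative is F(z) = -(12*z**3 - 18*z**2 + 10*z - 13)*exp(2*z)/32.

Recognize the product-rule pattern: f = u'v + uv' with u = -3*z**3/8 + 9*z**2/16 - 5*z/16 + 13/32, v = exp(2*z), so integration by parts undoes it.
Check: d/dz[-(12*z**3 - 18*z**2 + 10*z - 13)*exp(2*z)/32] = -3*z**3*exp(2*z)/4 + z*exp(2*z)/2 + exp(2*z)/2, which equals f(z).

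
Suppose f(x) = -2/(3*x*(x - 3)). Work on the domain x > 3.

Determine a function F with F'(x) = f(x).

An antiderivative is F(x) = 2*log(x)/9 - 2*log(x - 3)/9.

Factor the denominator (3*x*(x - 3)) and decompose: f = -2/(9*(x - 3)) + 2/(9*x); each piece integrates to a log, atan, or power term.
Check: d/dx[2*log(x)/9 - 2*log(x - 3)/9] = -2/(3*x**2 - 9*x), which equals f(x).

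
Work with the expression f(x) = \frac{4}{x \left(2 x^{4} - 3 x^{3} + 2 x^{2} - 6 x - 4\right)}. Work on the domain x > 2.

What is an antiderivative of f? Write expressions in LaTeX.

An antiderivative is F(x) = \frac{- 45 \log{\left(x \right)} + 3 \log{\left(x - 2 \right)} + 32 \log{\left(x + \frac{1}{2} \right)} + 5 \log{\left(x^{2} + 2 \right)} + 5 \sqrt{2} \operatorname{atan}{\left(\frac{\sqrt{2} x}{2} \right)}}{45}.

The denominator factors as x \left(x - 2\right) \left(2 x + 1\right) \left(x^{2} + 2\right); partial fractions split f into directly integrable pieces: \frac{2 \left(x + 1\right)}{9 \left(x^{2} + 2\right)} + \frac{64}{45 \left(2 x + 1\right)} + \frac{1}{15 \left(x - 2\right)} - \frac{1}{x}.
Check: d/dx[\frac{- 45 \log{\left(x \right)} + 3 \log{\left(x - 2 \right)} + 32 \log{\left(x + \frac{1}{2} \right)} + 5 \log{\left(x^{2} + 2 \right)} + 5 \sqrt{2} \operatorname{atan}{\left(\frac{\sqrt{2} x}{2} \right)}}{45}] = \frac{4}{2 x^{5} - 3 x^{4} + 2 x^{3} - 6 x^{2} - 4 x}, which equals f(x).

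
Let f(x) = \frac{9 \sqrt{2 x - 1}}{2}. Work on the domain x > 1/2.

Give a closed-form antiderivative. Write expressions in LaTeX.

An antiderivative is F(x) = 3 x \sqrt{2 x - 1} - \frac{3 \sqrt{2 x - 1}}{2}.

For F(x) to be correct the identity F'(x) - f(x) = 0 must hold.
Check: d/dx[3 x \sqrt{2 x - 1} - \frac{3 \sqrt{2 x - 1}}{2}] = \frac{18 x - 9}{2 \sqrt{2 x - 1}}, which equals f(x).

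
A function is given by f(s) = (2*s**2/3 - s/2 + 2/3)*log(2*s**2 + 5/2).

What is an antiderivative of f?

An antiderivative F(s) passes only if d/ds[F] lands on f(s) exactly.
Check: d/ds[(96*s**3*log(2*s**2 + 5/2) - 64*s**3 - 108*s**2*log(2*s**2 + 5/2) + 108*s**2 + 288*s*log(2*s**2 + 5/2) - 336*s - 135*log(s**2 + 5/4) + 168*sqrt(5)*atan(2*sqrt(5)*s/5))/432] = 2*s**2*log(2*s**2 + 5/2)/3 - s*log(2*s**2 + 5/2)/2 + 2*log(2*s**2 + 5/2)/3, which equals f(s).

An antiderivative is F(s) = (96*s**3*log(2*s**2 + 5/2) - 64*s**3 - 108*s**2*log(2*s**2 + 5/2) + 108*s**2 + 288*s*log(2*s**2 + 5/2) - 336*s - 135*log(s**2 + 5/4) + 168*sqrt(5)*atan(2*sqrt(5)*s/5))/432.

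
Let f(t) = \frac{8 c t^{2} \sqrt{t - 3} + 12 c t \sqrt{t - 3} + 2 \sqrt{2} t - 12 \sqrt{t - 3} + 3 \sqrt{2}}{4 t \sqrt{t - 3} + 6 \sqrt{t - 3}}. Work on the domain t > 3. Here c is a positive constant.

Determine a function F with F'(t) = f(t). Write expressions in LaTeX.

Any candidate F(t) must reproduce f(t) exactly when differentiated.
Check: d/dt[c t^{2} + \sqrt{2 t - 6} - 3 \log{\left(2 t + 3 \right)}] = \frac{8 c t^{2} \sqrt{t - 3} + 12 c t \sqrt{t - 3} + 2 \sqrt{2} t - 12 \sqrt{t - 3} + 3 \sqrt{2}}{4 t \sqrt{t - 3} + 6 \sqrt{t - 3}} = f(t).

An antiderivative is F(t) = c t^{2} + \sqrt{2 t - 6} - 3 \log{\left(2 t + 3 \right)}.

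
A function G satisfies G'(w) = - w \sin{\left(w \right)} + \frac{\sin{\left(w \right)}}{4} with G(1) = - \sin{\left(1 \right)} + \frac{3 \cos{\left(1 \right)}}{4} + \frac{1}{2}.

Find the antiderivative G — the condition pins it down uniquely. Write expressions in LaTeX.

G(w) = w \cos{\left(w \right)} - \sin{\left(w \right)} - \frac{\cos{\left(w \right)}}{4} + \frac{1}{2}

Integrate term by term and add the pieces.
A general antiderivative is w \cos{\left(w \right)} - \sin{\left(w \right)} - \frac{\cos{\left(w \right)}}{4} + C.
The condition gives C = - \sin{\left(1 \right)} + \frac{3 \cos{\left(1 \right)}}{4} + \frac{1}{2} - (- \sin{\left(1 \right)} + \frac{3 \cos{\left(1 \right)}}{4}) = \frac{1}{2}.
So G(w) = w \cos{\left(w \right)} - \sin{\left(w \right)} - \frac{\cos{\left(w \right)}}{4} + \frac{1}{2}.
Check: d/dw[w \cos{\left(w \right)} - \sin{\left(w \right)} - \frac{\cos{\left(w \right)}}{4} + \frac{1}{2}] = - w \sin{\left(w \right)} + \frac{\sin{\left(w \right)}}{4} = G'(w).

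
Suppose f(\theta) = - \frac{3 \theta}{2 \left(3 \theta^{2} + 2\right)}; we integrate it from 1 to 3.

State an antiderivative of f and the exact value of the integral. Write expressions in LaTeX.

Antiderivative: F(\theta) = - \frac{\log{\left(2 \theta^{2} + \frac{4}{3} \right)}}{4}; value = - \frac{\log{\left(\frac{58}{3} \right)}}{4} + \frac{\log{\left(\frac{10}{3} \right)}}{4}

The substitution u = 2 \theta^{2} + \frac{4}{3} works: f is exactly (dF/du)*(du/d\theta) for that inner function.
F(\theta) = - \frac{\log{\left(2 \theta^{2} + \frac{4}{3} \right)}}{4} is an antiderivative of f.
Check: d/d\theta[- \frac{\log{\left(2 \theta^{2} + \frac{4}{3} \right)}}{4}] = - \frac{3 \theta}{6 \theta^{2} + 4}, which equals f(\theta).
F(3) = - \frac{\log{\left(\frac{58}{3} \right)}}{4}; F(1) = - \frac{\log{\left(\frac{10}{3} \right)}}{4}.
Integral = F(3) - F(1) = - \frac{\log{\left(\frac{58}{3} \right)}}{4} + \frac{\log{\left(\frac{10}{3} \right)}}{4}.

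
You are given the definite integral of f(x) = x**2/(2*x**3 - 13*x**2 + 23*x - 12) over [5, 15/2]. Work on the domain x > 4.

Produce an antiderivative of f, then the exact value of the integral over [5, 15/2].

Antiderivative: F(x) = (32*log(x - 4) - 27*log(x - 3/2) + 10*log(x - 1))/30; value = -9*log(6)/10 - log(4)/3 + log(13/2)/3 + 59*log(7/2)/30

Factor the denominator ((x - 4)*(x - 1)*(2*x - 3)) and decompose: f = -9/(5*(2*x - 3)) + 1/(3*(x - 1)) + 16/(15*(x - 4)); each piece integrates to a log, atan, or power term.
F(x) = (32*log(x - 4) - 27*log(x - 3/2) + 10*log(x - 1))/30 is an antiderivative of f.
Check: d/dx[(32*log(x - 4) - 27*log(x - 3/2) + 10*log(x - 1))/30] = x**2/(2*x**3 - 13*x**2 + 23*x - 12) = f(x).
F(15/2) = -9*log(6)/10 + log(13/2)/3 + 16*log(7/2)/15; F(5) = -9*log(7/2)/10 + log(4)/3.
Integral = F(15/2) - F(5) = -9*log(6)/10 - log(4)/3 + log(13/2)/3 + 59*log(7/2)/30.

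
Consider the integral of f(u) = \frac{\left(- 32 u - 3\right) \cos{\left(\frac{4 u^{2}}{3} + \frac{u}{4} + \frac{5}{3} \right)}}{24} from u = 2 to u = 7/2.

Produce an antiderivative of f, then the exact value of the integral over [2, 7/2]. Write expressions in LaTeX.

f matches the chain-rule pattern g'(h)*h' with inner function h(u) = \frac{4 u^{2}}{3} + \frac{u}{4} + \frac{5}{3}; substituting w = h(u) collapses the integral.
F(u) = - \frac{\sin{\left(\frac{4 u^{2}}{3} + \frac{u}{4} + \frac{5}{3} \right)}}{2} is an antiderivative of f.
Check: d/du[- \frac{\sin{\left(\frac{4 u^{2}}{3} + \frac{u}{4} + \frac{5}{3} \right)}}{2}] = - \frac{4 u \cos{\left(\frac{4 u^{2}}{3} + \frac{u}{4} + \frac{5}{3} \right)}}{3} - \frac{\cos{\left(\frac{4 u^{2}}{3} + \frac{u}{4} + \frac{5}{3} \right)}}{8}, which equals f(u).
F(7/2) = - \frac{\sin{\left(\frac{151}{8} \right)}}{2}; F(2) = - \frac{\sin{\left(\frac{15}{2} \right)}}{2}.
Integral = F(7/2) - F(2) = - \frac{\sin{\left(\frac{151}{8} \right)}}{2} + \frac{\sin{\left(\frac{15}{2} \right)}}{2}.

Antiderivative: F(u) = - \frac{\sin{\left(\frac{4 u^{2}}{3} + \frac{u}{4} + \frac{5}{3} \right)}}{2}; value = - \frac{\sin{\left(\frac{151}{8} \right)}}{2} + \frac{\sin{\left(\frac{15}{2} \right)}}{2}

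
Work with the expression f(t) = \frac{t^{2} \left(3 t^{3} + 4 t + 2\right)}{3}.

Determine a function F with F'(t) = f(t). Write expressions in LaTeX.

An antiderivative is F(t) = \frac{t^{3} \left(3 t^{3} + 6 t + 4\right)}{18}.

Recover f(t) by differentiating a candidate F(t); any mismatch rules it out.
Check: d/dt[\frac{t^{3} \left(3 t^{3} + 6 t + 4\right)}{18}] = t^{5} + \frac{4 t^{3}}{3} + \frac{2 t^{2}}{3}, which equals f(t).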